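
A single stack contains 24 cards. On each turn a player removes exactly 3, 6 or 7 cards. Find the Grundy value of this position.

1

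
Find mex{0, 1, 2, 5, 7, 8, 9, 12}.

The values 0, 1, 2 are all present; 3 is the first non-negative integer missing from the set.

3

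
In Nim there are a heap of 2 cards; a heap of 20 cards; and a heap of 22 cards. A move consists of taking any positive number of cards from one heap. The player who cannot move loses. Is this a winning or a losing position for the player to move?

Nim-sum: 2 ^ 20 ^ 22 = 0.
The nim-sum is 0, so this is a P-position: the player to move is in a losing position under optimal play.

Losing position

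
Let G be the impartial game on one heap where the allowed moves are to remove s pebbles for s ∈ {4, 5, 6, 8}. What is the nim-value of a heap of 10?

Build the Grundy sequence with g(k) = mex{g(k−s) : s ∈ {4, 5, 6, 8}, s ≤ k}:
k:     0  1  2  3  4  5  6  7  8  9 10
g(k):  0  0  0  0  1  1  1  1  2  2  2
So g(10) = 2.

2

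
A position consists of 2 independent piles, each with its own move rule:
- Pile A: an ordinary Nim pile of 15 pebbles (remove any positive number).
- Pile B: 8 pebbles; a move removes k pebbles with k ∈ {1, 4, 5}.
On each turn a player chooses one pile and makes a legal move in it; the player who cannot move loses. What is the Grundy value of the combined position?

Pile A is a plain Nim pile of size 15, so its Grundy value is 15.
Grundy values for pile B (subtraction set {1, 4, 5}):
g(0) = mex{} = 0
g(1) = mex{0} = 1
g(2) = mex{1} = 0
g(3) = mex{0} = 1
g(4) = mex{0,1} = 2
g(5) = mex{0,1,2} = 3
g(6) = mex{0,1,3} = 2
g(7) = mex{0,1,2} = 3
g(8) = mex{1,2,3} = 0
So g(8) = 0.
By the Sprague-Grundy theorem, the Grundy value of a sum of independent games is the XOR of the component values.
Combined value = 15 ⊕ 0 = 15.

15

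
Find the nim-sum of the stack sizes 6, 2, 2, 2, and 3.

7

Write each in binary and XOR column by column:
  110  (6)
  010  (2)
  010  (2)
  010  (2)
  011  (3)
  ---
  111  (7)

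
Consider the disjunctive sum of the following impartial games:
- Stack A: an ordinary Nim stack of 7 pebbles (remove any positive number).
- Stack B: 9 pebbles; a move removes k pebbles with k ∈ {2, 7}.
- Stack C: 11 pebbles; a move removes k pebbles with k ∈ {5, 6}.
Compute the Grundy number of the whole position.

7

Stack A is a plain Nim stack of size 7, so its Grundy value is 7.
For stack B, compute g(0), g(1), … with moves {2, 7}:
k:     0  1  2  3  4  5  6  7  8  9
g(k):  0  0  1  1  0  0  1  1  2  0
So g(9) = 0.
Build the Grundy sequence for stack C with g(k) = mex{g(k−s) : s ∈ {5, 6}, s ≤ k}:
g(0) = mex{} = 0
g(1) = mex{} = 0
g(2) = mex{} = 0
g(3) = mex{} = 0
g(4) = mex{} = 0
g(5) = mex{0} = 1
g(6) = mex{0} = 1
g(7) = mex{0} = 1
g(8) = mex{0} = 1
g(9) = mex{0} = 1
g(10) = mex{0,1} = 2
g(11) = mex{1} = 0
So g(11) = 0.
The value of a disjunctive sum is the nim-sum of the parts.
Combined value = 7 XOR 0 XOR 0 = 7.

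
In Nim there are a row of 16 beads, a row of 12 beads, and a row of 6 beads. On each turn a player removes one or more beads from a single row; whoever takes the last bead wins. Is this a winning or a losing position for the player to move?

Write each in binary and XOR column by column:
  10000  (16)
  01100  (12)
  00110  (6)
  -----
  11010  (26)
The nim-sum is 26 ≠ 0, so this is an N-position: the player to move can win.

Winning position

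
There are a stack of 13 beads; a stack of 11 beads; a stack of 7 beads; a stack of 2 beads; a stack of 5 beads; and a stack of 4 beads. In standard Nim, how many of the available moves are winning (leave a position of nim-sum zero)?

3

Nim-sum: 13 ^ 11 ^ 7 ^ 2 ^ 5 ^ 4 = 2.
The overall nim-sum is X = 2. A stack of size p has a winning move iff p XOR X < p (reduce it to p XOR X).
  13: 13 XOR 2 = 15 ≥ 13 — no move.
  11: 11 XOR 2 = 9 < 11 — winning move (to 9).
  7: 7 XOR 2 = 5 < 7 — winning move (to 5).
  2: 2 XOR 2 = 0 < 2 — winning move (to 0).
  5: 5 XOR 2 = 7 ≥ 5 — no move.
  4: 4 XOR 2 = 6 ≥ 4 — no move.
That gives 3 winning moves.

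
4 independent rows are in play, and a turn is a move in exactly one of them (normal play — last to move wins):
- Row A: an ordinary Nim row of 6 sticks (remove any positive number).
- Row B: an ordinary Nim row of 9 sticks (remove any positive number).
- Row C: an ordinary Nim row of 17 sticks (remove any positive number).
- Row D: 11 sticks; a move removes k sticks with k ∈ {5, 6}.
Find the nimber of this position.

30

Row A is a plain Nim row of size 6, so its Grundy value is 6.
Row B is a plain Nim row of size 9, so its Grundy value is 9.
Row C is a plain Nim row of size 17, so its Grundy value is 17.
For row D, compute g(0), g(1), … with moves {5, 6}:
g(0) = mex{} = 0
g(1) = mex{} = 0
g(2) = mex{} = 0
g(3) = mex{} = 0
g(4) = mex{} = 0
g(5) = mex{0} = 1
g(6) = mex{0} = 1
g(7) = mex{0} = 1
g(8) = mex{0} = 1
g(9) = mex{0} = 1
g(10) = mex{0,1} = 2
g(11) = mex{1} = 0
So g(11) = 0.
By the Sprague-Grundy theorem, the Grundy value of a sum of independent games is the XOR of the component values.
Combined value = 6 ⊕ 9 ⊕ 17 ⊕ 0 = 30.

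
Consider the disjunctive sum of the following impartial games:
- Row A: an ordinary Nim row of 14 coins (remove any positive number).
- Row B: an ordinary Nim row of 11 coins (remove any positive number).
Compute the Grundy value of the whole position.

Row A is a plain Nim row of size 14, so its Grundy value is 14.
Row B is a plain Nim row of size 11, so its Grundy value is 11.
By the Sprague-Grundy theorem, the Grundy value of a sum of independent games is the XOR of the component values.
Combined value = 14 XOR 11 = 5.

5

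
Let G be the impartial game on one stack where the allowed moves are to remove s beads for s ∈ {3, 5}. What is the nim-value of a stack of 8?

0

Compute g(0), g(1), … for moves {3, 5}:
k:     0  1  2  3  4  5  6  7  8
g(k):  0  0  0  1  1  1  2  2  0
So g(8) = 0.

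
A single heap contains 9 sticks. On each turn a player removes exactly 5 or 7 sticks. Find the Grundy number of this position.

Build the Grundy sequence with g(k) = mex{g(k−s) : s ∈ {5, 7}, s ≤ k}:
k:     0  1  2  3  4  5  6  7  8  9
g(k):  0  0  0  0  0  1  1  1  1  1
So g(9) = 1.

1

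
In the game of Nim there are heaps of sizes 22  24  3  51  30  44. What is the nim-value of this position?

In binary:
  010110  (22)
  011000  (24)
  000011  (3)
  110011  (51)
  011110  (30)
  101100  (44)
  ------
  001100  (12)

12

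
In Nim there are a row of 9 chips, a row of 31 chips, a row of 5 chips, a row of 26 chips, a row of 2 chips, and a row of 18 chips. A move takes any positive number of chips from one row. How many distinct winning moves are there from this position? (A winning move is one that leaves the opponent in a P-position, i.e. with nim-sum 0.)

Compute the nim-sum pairwise:
9 ^ 31 = 22
22 ^ 5 = 19
19 ^ 26 = 9
9 ^ 2 = 11
11 ^ 18 = 25
The overall nim-sum is X = 25. A row of size p has a winning move iff p XOR X < p (reduce it to p XOR X).
  9: 9 XOR 25 = 16 ≥ 9 — no move.
  31: 31 XOR 25 = 6 < 31 — winning move (to 6).
  5: 5 XOR 25 = 28 ≥ 5 — no move.
  26: 26 XOR 25 = 3 < 26 — winning move (to 3).
  2: 2 XOR 25 = 27 ≥ 2 — no move.
  18: 18 XOR 25 = 11 < 18 — winning move (to 11).
That gives 3 winning moves.

3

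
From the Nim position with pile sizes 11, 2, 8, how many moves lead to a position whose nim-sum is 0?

Compute the nim-sum pairwise:
11 ⊕ 2 = 9
9 ⊕ 8 = 1
The overall nim-sum is X = 1. A pile of size p has a winning move iff p XOR X < p (reduce it to p XOR X).
  11: 11 XOR 1 = 10 < 11 — winning move (to 10).
  2: 2 XOR 1 = 3 ≥ 2 — no move.
  8: 8 XOR 1 = 9 ≥ 8 — no move.
That gives 1 winning move.

1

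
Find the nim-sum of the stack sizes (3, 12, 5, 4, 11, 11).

14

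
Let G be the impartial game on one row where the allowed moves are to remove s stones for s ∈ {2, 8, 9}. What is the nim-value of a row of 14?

Build the Grundy sequence with g(k) = mex{g(k−s) : s ∈ {2, 8, 9}, s ≤ k}:
g(0) = mex{} = 0
g(1) = mex{} = 0
g(2) = mex{0} = 1
g(3) = mex{0} = 1
g(4) = mex{1} = 0
g(5) = mex{1} = 0
g(6) = mex{0} = 1
g(7) = mex{0} = 1
g(8) = mex{0,1} = 2
g(9) = mex{0,1} = 2
g(10) = mex{0,1,2} = 3
g(11) = mex{1,2} = 0
g(12) = mex{0,1,3} = 2
g(13) = mex{0} = 1
g(14) = mex{0,1,2} = 3
So g(14) = 3.

3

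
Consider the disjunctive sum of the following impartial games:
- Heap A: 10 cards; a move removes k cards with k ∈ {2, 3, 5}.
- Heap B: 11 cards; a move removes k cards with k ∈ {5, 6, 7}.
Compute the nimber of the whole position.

Build the Grundy sequence for heap A with g(k) = mex{g(k−s) : s ∈ {2, 3, 5}, s ≤ k}:
g(0) = mex{} = 0
g(1) = mex{} = 0
g(2) = mex{0} = 1
g(3) = mex{0} = 1
g(4) = mex{0,1} = 2
g(5) = mex{0,1} = 2
g(6) = mex{0,1,2} = 3
g(7) = mex{1,2} = 0
g(8) = mex{1,2,3} = 0
g(9) = mex{0,2,3} = 1
g(10) = mex{0,2} = 1
So g(10) = 1.
Build the Grundy sequence for heap B with g(k) = mex{g(k−s) : s ∈ {5, 6, 7}, s ≤ k}:
g(0) = mex{} = 0
g(1) = mex{} = 0
g(2) = mex{} = 0
g(3) = mex{} = 0
g(4) = mex{} = 0
g(5) = mex{0} = 1
g(6) = mex{0} = 1
g(7) = mex{0} = 1
g(8) = mex{0} = 1
g(9) = mex{0} = 1
g(10) = mex{0,1} = 2
g(11) = mex{0,1} = 2
So g(11) = 2.
By the Sprague-Grundy theorem, the Grundy value of a sum of independent games is the XOR of the component values.
Combined value = 1 XOR 2 = 3.

3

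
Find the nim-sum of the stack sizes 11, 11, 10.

10

Compute the nim-sum pairwise:
11 XOR 11 = 0
0 XOR 10 = 10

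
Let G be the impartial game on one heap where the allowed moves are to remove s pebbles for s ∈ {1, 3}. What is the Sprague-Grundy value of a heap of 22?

0

Compute g(0), g(1), … for moves {1, 3}:
k:     0  1  2  3  4  5  6  7  8  9 10 11 12 13 14 15 16 17 18 19 20 21 22
g(k):  0  1  0  1  0  1  0  1  0  1  0  1  0  1  0  1  0  1  0  1  0  1  0
So g(22) = 0.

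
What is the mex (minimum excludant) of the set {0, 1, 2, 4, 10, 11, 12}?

The values 0, 1, 2 are all present; 3 is the first non-negative integer missing from the set.

3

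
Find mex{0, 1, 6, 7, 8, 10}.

2

The values 0, 1 are all present; 2 is the first non-negative integer missing from the set.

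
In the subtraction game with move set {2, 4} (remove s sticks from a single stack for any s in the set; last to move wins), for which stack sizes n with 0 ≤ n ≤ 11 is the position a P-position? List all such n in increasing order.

Build the Grundy sequence with g(k) = mex{g(k−s) : s ∈ {2, 4}, s ≤ k}:
g(0) = mex{} = 0
g(1) = mex{} = 0
g(2) = mex{0} = 1
g(3) = mex{0} = 1
g(4) = mex{0,1} = 2
g(5) = mex{0,1} = 2
g(6) = mex{1,2} = 0
g(7) = mex{1,2} = 0
g(8) = mex{0,2} = 1
g(9) = mex{0,2} = 1
g(10) = mex{0,1} = 2
g(11) = mex{0,1} = 2
The P-positions (g = 0) in 0..11 are 0, 1, 6, 7.

0, 1, 6, 7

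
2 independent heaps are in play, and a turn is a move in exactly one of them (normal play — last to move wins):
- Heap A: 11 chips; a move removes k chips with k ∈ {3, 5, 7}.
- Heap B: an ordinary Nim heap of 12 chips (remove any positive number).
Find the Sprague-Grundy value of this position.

Grundy values for heap A (subtraction set {3, 5, 7}):
g(0) = mex{} = 0
g(1) = mex{} = 0
g(2) = mex{} = 0
g(3) = mex{0} = 1
g(4) = mex{0} = 1
g(5) = mex{0} = 1
g(6) = mex{0,1} = 2
g(7) = mex{0,1} = 2
g(8) = mex{0,1} = 2
g(9) = mex{0,1,2} = 3
g(10) = mex{1,2} = 0
g(11) = mex{1,2} = 0
So g(11) = 0.
Heap B is a plain Nim heap of size 12, so its Grundy value is 12.
By the Sprague-Grundy theorem, the Grundy value of a sum of independent games is the XOR of the component values.
Combined value = 0 XOR 12 = 12.

12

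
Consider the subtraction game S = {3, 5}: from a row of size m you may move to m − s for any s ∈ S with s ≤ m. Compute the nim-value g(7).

2

Grundy values for subtraction set {3, 5}:
k:     0  1  2  3  4  5  6  7
g(k):  0  0  0  1  1  1  2  2
So g(7) = 2.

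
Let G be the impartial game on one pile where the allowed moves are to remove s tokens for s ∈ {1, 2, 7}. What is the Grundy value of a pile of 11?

2

Grundy values for subtraction set {1, 2, 7}:
k:     0  1  2  3  4  5  6  7  8  9 10 11
g(k):  0  1  2  0  1  2  0  1  2  0  1  2
So g(11) = 2.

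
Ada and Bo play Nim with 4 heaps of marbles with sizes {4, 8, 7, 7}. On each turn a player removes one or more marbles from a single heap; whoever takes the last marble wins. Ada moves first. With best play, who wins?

Nim-sum: 4 XOR 8 XOR 7 XOR 7 = 12.
The nim-sum is 12 ≠ 0, so this is an N-position: the player to move can win; Ada has a winning move.

Ada wins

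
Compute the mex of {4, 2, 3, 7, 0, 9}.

0 is in the set but 1 is not, so the mex is 1.

1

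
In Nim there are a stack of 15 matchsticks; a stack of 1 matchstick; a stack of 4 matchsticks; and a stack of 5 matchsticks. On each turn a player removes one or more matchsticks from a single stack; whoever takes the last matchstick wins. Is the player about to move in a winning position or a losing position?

Compute the nim-sum pairwise:
15 XOR 1 = 14
14 XOR 4 = 10
10 XOR 5 = 15
The nim-sum is 15 ≠ 0, so this is an N-position: the player to move can win.

Winning position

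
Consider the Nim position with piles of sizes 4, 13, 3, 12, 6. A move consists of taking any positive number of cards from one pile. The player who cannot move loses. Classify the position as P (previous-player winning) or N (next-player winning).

Nim-sum: 4 ^ 13 ^ 3 ^ 12 ^ 6 = 0.
The nim-sum is 0, so this is a P-position: the player to move is in a losing position under optimal play.

P-position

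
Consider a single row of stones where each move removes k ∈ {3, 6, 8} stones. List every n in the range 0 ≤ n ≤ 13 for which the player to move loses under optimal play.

0, 1, 2, 11, 12, 13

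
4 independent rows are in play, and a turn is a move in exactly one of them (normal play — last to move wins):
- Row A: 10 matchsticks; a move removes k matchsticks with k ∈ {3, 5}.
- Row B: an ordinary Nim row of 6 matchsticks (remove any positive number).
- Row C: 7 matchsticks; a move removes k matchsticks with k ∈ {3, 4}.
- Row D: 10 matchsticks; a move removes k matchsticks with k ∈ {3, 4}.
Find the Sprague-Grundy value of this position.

7

For row A, compute g(0), g(1), … with moves {3, 5}:
g(0) = mex{} = 0
g(1) = mex{} = 0
g(2) = mex{} = 0
g(3) = mex{0} = 1
g(4) = mex{0} = 1
g(5) = mex{0} = 1
g(6) = mex{0,1} = 2
g(7) = mex{0,1} = 2
g(8) = mex{1} = 0
g(9) = mex{1,2} = 0
g(10) = mex{1,2} = 0
So g(10) = 0.
Row B is a plain Nim row of size 6, so its Grundy value is 6.
For row C, compute g(0), g(1), … with moves {3, 4}:
g(0) = mex{} = 0
g(1) = mex{} = 0
g(2) = mex{} = 0
g(3) = mex{0} = 1
g(4) = mex{0} = 1
g(5) = mex{0} = 1
g(6) = mex{0,1} = 2
g(7) = mex{1} = 0
So g(7) = 0.
For row D, compute g(0), g(1), … with moves {3, 4}:
g(0) = mex{} = 0
g(1) = mex{} = 0
g(2) = mex{} = 0
g(3) = mex{0} = 1
g(4) = mex{0} = 1
g(5) = mex{0} = 1
g(6) = mex{0,1} = 2
g(7) = mex{1} = 0
g(8) = mex{1} = 0
g(9) = mex{1,2} = 0
g(10) = mex{0,2} = 1
So g(10) = 1.
The value of a disjunctive sum is the nim-sum of the parts.
Combined value = 0 ⊕ 6 ⊕ 0 ⊕ 1 = 7.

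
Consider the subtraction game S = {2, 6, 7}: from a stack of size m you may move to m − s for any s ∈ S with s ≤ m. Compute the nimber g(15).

1

Build the Grundy sequence with g(k) = mex{g(k−s) : s ∈ {2, 6, 7}, s ≤ k}:
k:     0  1  2  3  4  5  6  7  8  9 10 11 12 13 14 15
g(k):  0  0  1  1  0  0  1  1  2  0  3  1  2  0  0  1
So g(15) = 1.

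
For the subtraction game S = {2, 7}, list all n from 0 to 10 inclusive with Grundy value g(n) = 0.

Compute g(0), g(1), … for moves {2, 7}:
k:     0  1  2  3  4  5  6  7  8  9 10
g(k):  0  0  1  1  0  0  1  1  2  0  0
The P-positions (g = 0) in 0..10 are 0, 1, 4, 5, 9, 10.

0, 1, 4, 5, 9, 10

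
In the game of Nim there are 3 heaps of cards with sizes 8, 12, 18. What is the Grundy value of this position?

22

Write each in binary and XOR column by column:
  01000  (8)
  01100  (12)
  10010  (18)
  -----
  10110  (22)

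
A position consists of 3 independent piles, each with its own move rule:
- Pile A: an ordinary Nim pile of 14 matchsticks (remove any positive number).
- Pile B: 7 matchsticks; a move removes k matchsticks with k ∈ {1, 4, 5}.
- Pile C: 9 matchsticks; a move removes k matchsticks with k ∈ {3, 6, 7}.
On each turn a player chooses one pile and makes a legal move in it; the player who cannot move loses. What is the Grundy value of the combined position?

14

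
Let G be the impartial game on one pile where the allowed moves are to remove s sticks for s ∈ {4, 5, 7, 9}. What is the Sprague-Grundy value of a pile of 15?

0

Build the Grundy sequence with g(k) = mex{g(k−s) : s ∈ {4, 5, 7, 9}, s ≤ k}:
k:     0  1  2  3  4  5  6  7  8  9 10 11 12 13 14 15
g(k):  0  0  0  0  1  1  1  1  2  2  2  2  3  0  0  0
So g(15) = 0.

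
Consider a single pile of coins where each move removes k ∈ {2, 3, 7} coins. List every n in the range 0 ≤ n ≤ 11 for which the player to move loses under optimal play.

0, 1, 5, 6, 10, 11

Build the Grundy sequence with g(k) = mex{g(k−s) : s ∈ {2, 3, 7}, s ≤ k}:
k:     0  1  2  3  4  5  6  7  8  9 10 11
g(k):  0  0  1  1  2  0  0  1  1  2  0  0
The P-positions (g = 0) in 0..11 are 0, 1, 5, 6, 10, 11.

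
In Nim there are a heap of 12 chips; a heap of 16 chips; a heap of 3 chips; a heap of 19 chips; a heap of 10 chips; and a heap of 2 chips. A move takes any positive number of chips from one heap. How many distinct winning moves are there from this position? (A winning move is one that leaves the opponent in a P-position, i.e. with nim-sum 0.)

1

Write each in binary and XOR column by column:
  01100  (12)
  10000  (16)
  00011  (3)
  10011  (19)
  01010  (10)
  00010  (2)
  -----
  00100  (4)
The overall nim-sum is X = 4. A heap of size p has a winning move iff p XOR X < p (reduce it to p XOR X).
  12: 12 XOR 4 = 8 < 12 — winning move (to 8).
  16: 16 XOR 4 = 20 ≥ 16 — no move.
  3: 3 XOR 4 = 7 ≥ 3 — no move.
  19: 19 XOR 4 = 23 ≥ 19 — no move.
  10: 10 XOR 4 = 14 ≥ 10 — no move.
  2: 2 XOR 4 = 6 ≥ 2 — no move.
That gives 1 winning move.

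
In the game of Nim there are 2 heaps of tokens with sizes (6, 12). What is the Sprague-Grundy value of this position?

10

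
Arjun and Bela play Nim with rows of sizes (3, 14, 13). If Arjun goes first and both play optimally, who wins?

Bitwise XOR of the heap sizes:
  0011  (3)
  1110  (14)
  1101  (13)
  ----
  0000  (0)
The nim-sum is 0, so this is a P-position: the player to move is in a losing position under optimal play; Arjun is about to move from it and so loses — Bela wins.

Bela wins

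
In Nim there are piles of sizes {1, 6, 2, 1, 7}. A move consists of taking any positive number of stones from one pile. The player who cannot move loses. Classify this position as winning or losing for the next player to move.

Nim-sum: 1 XOR 6 XOR 2 XOR 1 XOR 7 = 3.
The nim-sum is 3 ≠ 0, so this is an N-position: the player to move can win.

Winning position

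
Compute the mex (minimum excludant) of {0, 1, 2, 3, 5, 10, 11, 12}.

The values 0, 1, 2, 3 are all present; 4 is the first non-negative integer missing from the set.

4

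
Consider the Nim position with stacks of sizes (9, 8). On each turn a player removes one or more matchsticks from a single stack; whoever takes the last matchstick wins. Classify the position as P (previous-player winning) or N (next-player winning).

N-position

Compute the nim-sum pairwise:
9 ⊕ 8 = 1
The nim-sum is 1 ≠ 0, so this is an N-position: the player to move can win.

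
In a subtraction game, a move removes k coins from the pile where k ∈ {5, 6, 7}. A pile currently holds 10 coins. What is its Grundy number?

Grundy values for subtraction set {5, 6, 7}:
g(0) = mex{} = 0
g(1) = mex{} = 0
g(2) = mex{} = 0
g(3) = mex{} = 0
g(4) = mex{} = 0
g(5) = mex{0} = 1
g(6) = mex{0} = 1
g(7) = mex{0} = 1
g(8) = mex{0} = 1
g(9) = mex{0} = 1
g(10) = mex{0,1} = 2
So g(10) = 2.

2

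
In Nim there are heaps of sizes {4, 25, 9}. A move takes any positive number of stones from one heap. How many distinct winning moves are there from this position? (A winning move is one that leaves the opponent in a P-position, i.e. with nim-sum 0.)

Nim-sum: 4 XOR 25 XOR 9 = 20.
The overall nim-sum is X = 20. A heap of size p has a winning move iff p XOR X < p (reduce it to p XOR X).
  4: 4 XOR 20 = 16 ≥ 4 — no move.
  25: 25 XOR 20 = 13 < 25 — winning move (to 13).
  9: 9 XOR 20 = 29 ≥ 9 — no move.
That gives 1 winning move.

1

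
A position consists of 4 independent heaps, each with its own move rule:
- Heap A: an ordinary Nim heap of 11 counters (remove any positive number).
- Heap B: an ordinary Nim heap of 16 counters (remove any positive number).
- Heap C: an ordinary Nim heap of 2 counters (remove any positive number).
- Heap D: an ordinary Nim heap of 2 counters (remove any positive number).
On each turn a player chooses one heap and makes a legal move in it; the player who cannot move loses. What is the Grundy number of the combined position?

Heap A is a plain Nim heap of size 11, so its Grundy value is 11.
Heap B is a plain Nim heap of size 16, so its Grundy value is 16.
Heap C is a plain Nim heap of size 2, so its Grundy value is 2.
Heap D is a plain Nim heap of size 2, so its Grundy value is 2.
By the Sprague-Grundy theorem, the Grundy value of a sum of independent games is the XOR of the component values.
Combined value = 11 XOR 16 XOR 2 XOR 2 = 27.

27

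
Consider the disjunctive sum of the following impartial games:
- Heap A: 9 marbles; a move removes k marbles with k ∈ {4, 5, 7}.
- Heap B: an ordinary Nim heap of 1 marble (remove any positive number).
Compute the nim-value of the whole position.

3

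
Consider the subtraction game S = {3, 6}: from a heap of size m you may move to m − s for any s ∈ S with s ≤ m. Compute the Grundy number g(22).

Build the Grundy sequence with g(k) = mex{g(k−s) : s ∈ {3, 6}, s ≤ k}:
k:     0  1  2  3  4  5  6  7  8  9 10 11 12 13 14 15 16 17 18 19 20 21 22
g(k):  0  0  0  1  1  1  2  2  2  0  0  0  1  1  1  2  2  2  0  0  0  1  1
So g(22) = 1.

1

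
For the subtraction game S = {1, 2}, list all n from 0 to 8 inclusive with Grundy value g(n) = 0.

0, 3, 6

Grundy values for subtraction set {1, 2}:
k:     0  1  2  3  4  5  6  7  8
g(k):  0  1  2  0  1  2  0  1  2
The P-positions (g = 0) in 0..8 are 0, 3, 6.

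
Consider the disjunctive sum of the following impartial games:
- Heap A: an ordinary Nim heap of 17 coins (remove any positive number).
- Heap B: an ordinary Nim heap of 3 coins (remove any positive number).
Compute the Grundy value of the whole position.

Heap A is a plain Nim heap of size 17, so its Grundy value is 17.
Heap B is a plain Nim heap of size 3, so its Grundy value is 3.
By the Sprague-Grundy theorem, the Grundy value of a sum of independent games is the XOR of the component values.
Combined value = 17 XOR 3 = 18.

18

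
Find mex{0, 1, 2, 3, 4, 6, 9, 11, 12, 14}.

5

The values 0, 1, 2, 3, 4 are all present; 5 is the first non-negative integer missing from the set.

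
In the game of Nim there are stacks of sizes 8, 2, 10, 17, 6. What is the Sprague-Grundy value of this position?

23

Nim-sum: 8 XOR 2 XOR 10 XOR 17 XOR 6 = 23.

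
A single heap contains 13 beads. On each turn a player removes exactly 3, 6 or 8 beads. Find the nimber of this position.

Compute g(0), g(1), … for moves {3, 6, 8}:
g(0) = mex{} = 0
g(1) = mex{} = 0
g(2) = mex{} = 0
g(3) = mex{0} = 1
g(4) = mex{0} = 1
g(5) = mex{0} = 1
g(6) = mex{0,1} = 2
g(7) = mex{0,1} = 2
g(8) = mex{0,1} = 2
g(9) = mex{0,1,2} = 3
g(10) = mex{0,1,2} = 3
g(11) = mex{1,2} = 0
g(12) = mex{1,2,3} = 0
g(13) = mex{1,2,3} = 0
So g(13) = 0.

0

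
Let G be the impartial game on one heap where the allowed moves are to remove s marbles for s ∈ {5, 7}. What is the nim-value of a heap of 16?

0

Grundy values for subtraction set {5, 7}:
k:     0  1  2  3  4  5  6  7  8  9 10 11 12 13 14 15 16
g(k):  0  0  0  0  0  1  1  1  1  1  2  2  0  0  0  0  0
So g(16) = 0.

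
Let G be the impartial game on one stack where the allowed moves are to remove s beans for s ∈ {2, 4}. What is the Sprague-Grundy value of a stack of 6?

0

Build the Grundy sequence with g(k) = mex{g(k−s) : s ∈ {2, 4}, s ≤ k}:
g(0) = mex{} = 0
g(1) = mex{} = 0
g(2) = mex{0} = 1
g(3) = mex{0} = 1
g(4) = mex{0,1} = 2
g(5) = mex{0,1} = 2
g(6) = mex{1,2} = 0
So g(6) = 0.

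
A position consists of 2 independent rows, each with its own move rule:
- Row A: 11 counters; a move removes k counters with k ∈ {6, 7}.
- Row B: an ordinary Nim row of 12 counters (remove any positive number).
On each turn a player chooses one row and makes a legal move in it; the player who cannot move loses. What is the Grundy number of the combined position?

Grundy values for row A (subtraction set {6, 7}):
g(0) = mex{} = 0
g(1) = mex{} = 0
g(2) = mex{} = 0
g(3) = mex{} = 0
g(4) = mex{} = 0
g(5) = mex{} = 0
g(6) = mex{0} = 1
g(7) = mex{0} = 1
g(8) = mex{0} = 1
g(9) = mex{0} = 1
g(10) = mex{0} = 1
g(11) = mex{0} = 1
So g(11) = 1.
Row B is a plain Nim row of size 12, so its Grundy value is 12.
The value of a disjunctive sum is the nim-sum of the parts.
Combined value = 1 ⊕ 12 = 13.

13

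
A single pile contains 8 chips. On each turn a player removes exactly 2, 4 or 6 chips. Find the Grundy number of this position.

Build the Grundy sequence with g(k) = mex{g(k−s) : s ∈ {2, 4, 6}, s ≤ k}:
k:     0  1  2  3  4  5  6  7  8
g(k):  0  0  1  1  2  2  3  3  0
So g(8) = 0.

0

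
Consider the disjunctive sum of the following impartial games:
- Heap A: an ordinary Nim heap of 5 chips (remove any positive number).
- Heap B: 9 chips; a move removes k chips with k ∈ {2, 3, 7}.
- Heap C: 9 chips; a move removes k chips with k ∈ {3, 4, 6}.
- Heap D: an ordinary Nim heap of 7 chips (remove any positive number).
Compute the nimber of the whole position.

0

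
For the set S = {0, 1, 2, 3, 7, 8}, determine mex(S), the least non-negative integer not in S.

The values 0, 1, 2, 3 are all present; 4 is the first non-negative integer missing from the set.

4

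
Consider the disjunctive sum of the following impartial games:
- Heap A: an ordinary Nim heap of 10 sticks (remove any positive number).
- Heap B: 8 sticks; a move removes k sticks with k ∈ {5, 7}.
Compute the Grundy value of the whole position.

Heap A is a plain Nim heap of size 10, so its Grundy value is 10.
Build the Grundy sequence for heap B with g(k) = mex{g(k−s) : s ∈ {5, 7}, s ≤ k}:
k:     0  1  2  3  4  5  6  7  8
g(k):  0  0  0  0  0  1  1  1  1
So g(8) = 1.
By the Sprague-Grundy theorem, the Grundy value of a sum of independent games is the XOR of the component values.
Combined value = 10 XOR 1 = 11.

11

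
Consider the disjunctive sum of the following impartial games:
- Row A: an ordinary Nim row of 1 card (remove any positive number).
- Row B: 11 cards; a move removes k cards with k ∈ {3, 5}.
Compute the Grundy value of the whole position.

0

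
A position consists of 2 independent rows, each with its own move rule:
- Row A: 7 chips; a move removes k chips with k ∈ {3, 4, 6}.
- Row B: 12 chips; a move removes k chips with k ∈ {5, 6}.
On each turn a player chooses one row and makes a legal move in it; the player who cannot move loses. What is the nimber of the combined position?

For row A, compute g(0), g(1), … with moves {3, 4, 6}:
g(0) = mex{} = 0
g(1) = mex{} = 0
g(2) = mex{} = 0
g(3) = mex{0} = 1
g(4) = mex{0} = 1
g(5) = mex{0} = 1
g(6) = mex{0,1} = 2
g(7) = mex{0,1} = 2
So g(7) = 2.
Build the Grundy sequence for row B with g(k) = mex{g(k−s) : s ∈ {5, 6}, s ≤ k}:
k:     0  1  2  3  4  5  6  7  8  9 10 11 12
g(k):  0  0  0  0  0  1  1  1  1  1  2  0  0
So g(12) = 0.
By the Sprague-Grundy theorem, the Grundy value of a sum of independent games is the XOR of the component values.
Combined value = 2 XOR 0 = 2.

2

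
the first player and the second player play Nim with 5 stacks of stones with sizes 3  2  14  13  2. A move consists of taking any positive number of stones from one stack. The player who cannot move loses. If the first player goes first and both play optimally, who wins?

the second player wins

Nim-sum: 3 ^ 2 ^ 14 ^ 13 ^ 2 = 0.
The nim-sum is 0, so this is a P-position: the player to move is in a losing position under optimal play; the first player is about to move from it and so loses — the second player wins.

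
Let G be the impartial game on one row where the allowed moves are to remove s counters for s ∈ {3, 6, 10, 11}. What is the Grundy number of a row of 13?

Compute g(0), g(1), … for moves {3, 6, 10, 11}:
g(0) = mex{} = 0
g(1) = mex{} = 0
g(2) = mex{} = 0
g(3) = mex{0} = 1
g(4) = mex{0} = 1
g(5) = mex{0} = 1
g(6) = mex{0,1} = 2
g(7) = mex{0,1} = 2
g(8) = mex{0,1} = 2
g(9) = mex{1,2} = 0
g(10) = mex{0,1,2} = 3
g(11) = mex{0,1,2} = 3
g(12) = mex{0,2} = 1
g(13) = mex{0,1,2,3} = 4
So g(13) = 4.

4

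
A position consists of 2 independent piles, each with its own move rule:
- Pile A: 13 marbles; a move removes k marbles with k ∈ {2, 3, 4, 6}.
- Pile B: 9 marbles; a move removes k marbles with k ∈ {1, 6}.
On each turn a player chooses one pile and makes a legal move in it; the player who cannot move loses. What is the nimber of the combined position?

2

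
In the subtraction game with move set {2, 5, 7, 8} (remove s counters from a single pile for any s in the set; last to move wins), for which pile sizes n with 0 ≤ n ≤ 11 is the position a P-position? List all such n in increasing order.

0, 1, 4, 10

Build the Grundy sequence with g(k) = mex{g(k−s) : s ∈ {2, 5, 7, 8}, s ≤ k}:
g(0) = mex{} = 0
g(1) = mex{} = 0
g(2) = mex{0} = 1
g(3) = mex{0} = 1
g(4) = mex{1} = 0
g(5) = mex{0,1} = 2
g(6) = mex{0} = 1
g(7) = mex{0,1,2} = 3
g(8) = mex{0,1} = 2
g(9) = mex{0,1,3} = 2
g(10) = mex{1,2} = 0
g(11) = mex{0,1,2} = 3
The P-positions (g = 0) in 0..11 are 0, 1, 4, 10.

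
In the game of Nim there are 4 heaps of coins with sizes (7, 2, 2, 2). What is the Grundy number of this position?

Bitwise XOR of the heap sizes:
  111  (7)
  010  (2)
  010  (2)
  010  (2)
  ---
  101  (5)

5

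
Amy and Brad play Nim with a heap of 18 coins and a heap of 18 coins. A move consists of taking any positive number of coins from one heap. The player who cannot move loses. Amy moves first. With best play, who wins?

Nim-sum: 18 XOR 18 = 0.
The nim-sum is 0, so this is a P-position: the player to move is in a losing position under optimal play; Amy is about to move from it and so loses — Brad wins.

Brad wins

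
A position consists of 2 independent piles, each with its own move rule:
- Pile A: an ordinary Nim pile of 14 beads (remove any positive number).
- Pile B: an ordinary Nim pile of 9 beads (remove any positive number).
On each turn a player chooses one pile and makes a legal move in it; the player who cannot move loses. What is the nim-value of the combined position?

Pile A is a plain Nim pile of size 14, so its Grundy value is 14.
Pile B is a plain Nim pile of size 9, so its Grundy value is 9.
The value of a disjunctive sum is the nim-sum of the parts.
Combined value = 14 XOR 9 = 7.

7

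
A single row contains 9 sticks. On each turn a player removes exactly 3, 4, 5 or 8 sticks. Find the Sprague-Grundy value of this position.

3

Grundy values for subtraction set {3, 4, 5, 8}:
g(0) = mex{} = 0
g(1) = mex{} = 0
g(2) = mex{} = 0
g(3) = mex{0} = 1
g(4) = mex{0} = 1
g(5) = mex{0} = 1
g(6) = mex{0,1} = 2
g(7) = mex{0,1} = 2
g(8) = mex{0,1} = 2
g(9) = mex{0,1,2} = 3
So g(9) = 3.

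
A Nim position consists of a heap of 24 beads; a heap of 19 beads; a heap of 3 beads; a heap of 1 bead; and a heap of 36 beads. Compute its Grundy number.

Nim-sum: 24 ⊕ 19 ⊕ 3 ⊕ 1 ⊕ 36 = 45.

45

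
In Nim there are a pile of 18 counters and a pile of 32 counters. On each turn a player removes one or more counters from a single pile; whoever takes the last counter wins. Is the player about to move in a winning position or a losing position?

Winning position

Nim-sum: 18 ⊕ 32 = 50.
The nim-sum is 50 ≠ 0, so this is an N-position: the player to move can win.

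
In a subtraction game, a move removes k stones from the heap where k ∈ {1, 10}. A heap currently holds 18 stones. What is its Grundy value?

1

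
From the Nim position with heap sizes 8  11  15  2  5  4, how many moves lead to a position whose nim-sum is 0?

3

Compute the nim-sum pairwise:
8 ^ 11 = 3
3 ^ 15 = 12
12 ^ 2 = 14
14 ^ 5 = 11
11 ^ 4 = 15
The overall nim-sum is X = 15. A heap of size p has a winning move iff p XOR X < p (reduce it to p XOR X).
  8: 8 XOR 15 = 7 < 8 — winning move (to 7).
  11: 11 XOR 15 = 4 < 11 — winning move (to 4).
  15: 15 XOR 15 = 0 < 15 — winning move (to 0).
  2: 2 XOR 15 = 13 ≥ 2 — no move.
  5: 5 XOR 15 = 10 ≥ 5 — no move.
  4: 4 XOR 15 = 11 ≥ 4 — no move.
That gives 3 winning moves.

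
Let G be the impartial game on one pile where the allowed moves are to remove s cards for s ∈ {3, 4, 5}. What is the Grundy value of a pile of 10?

0

Compute g(0), g(1), … for moves {3, 4, 5}:
g(0) = mex{} = 0
g(1) = mex{} = 0
g(2) = mex{} = 0
g(3) = mex{0} = 1
g(4) = mex{0} = 1
g(5) = mex{0} = 1
g(6) = mex{0,1} = 2
g(7) = mex{0,1} = 2
g(8) = mex{1} = 0
g(9) = mex{1,2} = 0
g(10) = mex{1,2} = 0
So g(10) = 0.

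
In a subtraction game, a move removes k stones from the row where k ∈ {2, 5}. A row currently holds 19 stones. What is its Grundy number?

Build the Grundy sequence with g(k) = mex{g(k−s) : s ∈ {2, 5}, s ≤ k}:
k:     0  1  2  3  4  5  6  7  8  9 10 11 12 13 14 15 16 17 18 19
g(k):  0  0  1  1  0  2  1  0  0  1  1  0  2  1  0  0  1  1  0  2
So g(19) = 2.

2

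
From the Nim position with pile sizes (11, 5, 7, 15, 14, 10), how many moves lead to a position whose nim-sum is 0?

5

Write each in binary and XOR column by column:
  1011  (11)
  0101  (5)
  0111  (7)
  1111  (15)
  1110  (14)
  1010  (10)
  ----
  0010  (2)
The overall nim-sum is X = 2. A pile of size p has a winning move iff p XOR X < p (reduce it to p XOR X).
  11: 11 XOR 2 = 9 < 11 — winning move (to 9).
  5: 5 XOR 2 = 7 ≥ 5 — no move.
  7: 7 XOR 2 = 5 < 7 — winning move (to 5).
  15: 15 XOR 2 = 13 < 15 — winning move (to 13).
  14: 14 XOR 2 = 12 < 14 — winning move (to 12).
  10: 10 XOR 2 = 8 < 10 — winning move (to 8).
That gives 5 winning moves.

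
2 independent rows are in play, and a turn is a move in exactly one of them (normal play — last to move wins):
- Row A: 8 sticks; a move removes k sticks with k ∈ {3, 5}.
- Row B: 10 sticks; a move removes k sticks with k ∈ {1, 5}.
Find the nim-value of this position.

0

For row A, compute g(0), g(1), … with moves {3, 5}:
k:     0  1  2  3  4  5  6  7  8
g(k):  0  0  0  1  1  1  2  2  0
So g(8) = 0.
Build the Grundy sequence for row B with g(k) = mex{g(k−s) : s ∈ {1, 5}, s ≤ k}:
k:     0  1  2  3  4  5  6  7  8  9 10
g(k):  0  1  0  1  0  1  0  1  0  1  0
So g(10) = 0.
By the Sprague-Grundy theorem, the Grundy value of a sum of independent games is the XOR of the component values.
Combined value = 0 XOR 0 = 0.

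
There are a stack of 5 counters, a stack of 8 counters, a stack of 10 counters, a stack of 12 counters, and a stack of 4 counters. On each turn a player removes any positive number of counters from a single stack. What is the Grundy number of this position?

15

Compute the nim-sum pairwise:
5 ⊕ 8 = 13
13 ⊕ 10 = 7
7 ⊕ 12 = 11
11 ⊕ 4 = 15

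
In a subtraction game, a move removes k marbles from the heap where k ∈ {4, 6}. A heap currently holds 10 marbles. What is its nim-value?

0

Grundy values for subtraction set {4, 6}:
k:     0  1  2  3  4  5  6  7  8  9 10
g(k):  0  0  0  0  1  1  1  1  2  2  0
So g(10) = 0.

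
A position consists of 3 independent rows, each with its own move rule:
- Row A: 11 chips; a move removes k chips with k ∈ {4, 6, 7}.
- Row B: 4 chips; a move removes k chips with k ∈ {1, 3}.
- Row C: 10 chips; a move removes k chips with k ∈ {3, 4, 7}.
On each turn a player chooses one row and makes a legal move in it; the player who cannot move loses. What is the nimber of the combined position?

0

Grundy values for row A (subtraction set {4, 6, 7}):
g(0) = mex{} = 0
g(1) = mex{} = 0
g(2) = mex{} = 0
g(3) = mex{} = 0
g(4) = mex{0} = 1
g(5) = mex{0} = 1
g(6) = mex{0} = 1
g(7) = mex{0} = 1
g(8) = mex{0,1} = 2
g(9) = mex{0,1} = 2
g(10) = mex{0,1} = 2
g(11) = mex{1} = 0
So g(11) = 0.
Grundy values for row B (subtraction set {1, 3}):
g(0) = mex{} = 0
g(1) = mex{0} = 1
g(2) = mex{1} = 0
g(3) = mex{0} = 1
g(4) = mex{1} = 0
So g(4) = 0.
Grundy values for row C (subtraction set {3, 4, 7}):
k:     0  1  2  3  4  5  6  7  8  9 10
g(k):  0  0  0  1  1  1  2  2  2  3  0
So g(10) = 0.
The value of a disjunctive sum is the nim-sum of the parts.
Combined value = 0 ⊕ 0 ⊕ 0 = 0.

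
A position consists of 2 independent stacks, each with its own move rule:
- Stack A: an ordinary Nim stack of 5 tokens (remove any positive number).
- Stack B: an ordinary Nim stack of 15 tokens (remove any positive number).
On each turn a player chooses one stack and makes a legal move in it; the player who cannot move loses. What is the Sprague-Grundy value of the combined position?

10

Stack A is a plain Nim stack of size 5, so its Grundy value is 5.
Stack B is a plain Nim stack of size 15, so its Grundy value is 15.
By the Sprague-Grundy theorem, the Grundy value of a sum of independent games is the XOR of the component values.
Combined value = 5 ⊕ 15 = 10.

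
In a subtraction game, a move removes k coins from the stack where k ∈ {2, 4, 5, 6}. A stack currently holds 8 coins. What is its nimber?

0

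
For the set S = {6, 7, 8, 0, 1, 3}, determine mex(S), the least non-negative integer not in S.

2

The values 0, 1 are all present; 2 is the first non-negative integer missing from the set.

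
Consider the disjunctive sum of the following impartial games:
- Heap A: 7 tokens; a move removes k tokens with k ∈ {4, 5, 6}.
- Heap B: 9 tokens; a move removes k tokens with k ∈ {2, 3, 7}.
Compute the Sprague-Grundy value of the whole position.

For heap A, compute g(0), g(1), … with moves {4, 5, 6}:
k:     0  1  2  3  4  5  6  7
g(k):  0  0  0  0  1  1  1  1
So g(7) = 1.
Build the Grundy sequence for heap B with g(k) = mex{g(k−s) : s ∈ {2, 3, 7}, s ≤ k}:
k:     0  1  2  3  4  5  6  7  8  9
g(k):  0  0  1  1  2  0  0  1  1  2
So g(9) = 2.
The value of a disjunctive sum is the nim-sum of the parts.
Combined value = 1 ⊕ 2 = 3.

3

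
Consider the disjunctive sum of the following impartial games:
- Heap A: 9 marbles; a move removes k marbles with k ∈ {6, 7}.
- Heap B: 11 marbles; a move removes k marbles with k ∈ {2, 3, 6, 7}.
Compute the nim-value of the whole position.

For heap A, compute g(0), g(1), … with moves {6, 7}:
g(0) = mex{} = 0
g(1) = mex{} = 0
g(2) = mex{} = 0
g(3) = mex{} = 0
g(4) = mex{} = 0
g(5) = mex{} = 0
g(6) = mex{0} = 1
g(7) = mex{0} = 1
g(8) = mex{0} = 1
g(9) = mex{0} = 1
So g(9) = 1.
Grundy values for heap B (subtraction set {2, 3, 6, 7}):
k:     0  1  2  3  4  5  6  7  8  9 10 11
g(k):  0  0  1  1  2  0  3  1  2  0  0  1
So g(11) = 1.
By the Sprague-Grundy theorem, the Grundy value of a sum of independent games is the XOR of the component values.
Combined value = 1 XOR 1 = 0.

0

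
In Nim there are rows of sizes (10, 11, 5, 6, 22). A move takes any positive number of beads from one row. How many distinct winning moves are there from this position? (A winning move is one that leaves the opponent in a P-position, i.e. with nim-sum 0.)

1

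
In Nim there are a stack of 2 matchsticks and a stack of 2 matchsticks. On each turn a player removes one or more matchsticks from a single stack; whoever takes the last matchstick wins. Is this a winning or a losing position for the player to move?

Nim-sum: 2 ^ 2 = 0.
The nim-sum is 0, so this is a P-position: the player to move is in a losing position under optimal play.

Losing position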